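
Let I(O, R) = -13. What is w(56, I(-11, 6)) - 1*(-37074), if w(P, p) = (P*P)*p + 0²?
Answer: -3694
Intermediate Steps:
w(P, p) = p*P² (w(P, p) = P²*p + 0 = p*P² + 0 = p*P²)
w(56, I(-11, 6)) - 1*(-37074) = -13*56² - 1*(-37074) = -13*3136 + 37074 = -40768 + 37074 = -3694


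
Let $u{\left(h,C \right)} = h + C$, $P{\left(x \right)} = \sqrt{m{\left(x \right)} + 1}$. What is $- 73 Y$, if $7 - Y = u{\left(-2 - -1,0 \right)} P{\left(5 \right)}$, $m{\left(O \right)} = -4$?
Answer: $-511 - 73 i \sqrt{3} \approx -511.0 - 126.44 i$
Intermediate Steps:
$P{\left(x \right)} = i \sqrt{3}$ ($P{\left(x \right)} = \sqrt{-4 + 1} = \sqrt{-3} = i \sqrt{3}$)
$u{\left(h,C \right)} = C + h$
$Y = 7 + i \sqrt{3}$ ($Y = 7 - \left(0 - 1\right) i \sqrt{3} = 7 - - i \sqrt{3} = 7 + i \sqrt{3} \approx 7.0 + 1.732 i$)
$- 73 Y = - 73 \left(7 + i \sqrt{3}\right) = -511 - 73 i \sqrt{3}$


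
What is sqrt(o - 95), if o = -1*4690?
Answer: I*sqrt(4785) ≈ 69.174*I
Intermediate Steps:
o = -4690
sqrt(o - 95) = sqrt(-4690 - 95) = sqrt(-4785) = I*sqrt(4785)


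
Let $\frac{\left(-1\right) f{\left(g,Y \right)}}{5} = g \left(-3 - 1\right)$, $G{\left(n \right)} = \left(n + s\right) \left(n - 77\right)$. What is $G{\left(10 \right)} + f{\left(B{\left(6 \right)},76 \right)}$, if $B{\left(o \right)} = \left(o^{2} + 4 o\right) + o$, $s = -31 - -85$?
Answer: $-2968$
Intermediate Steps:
$s = 54$ ($s = -31 + 85 = 54$)
$B{\left(o \right)} = o^{2} + 5 o$
$G{\left(n \right)} = \left(-77 + n\right) \left(54 + n\right)$ ($G{\left(n \right)} = \left(n + 54\right) \left(n - 77\right) = \left(54 + n\right) \left(-77 + n\right) = \left(-77 + n\right) \left(54 + n\right)$)
$f{\left(g,Y \right)} = 20 g$ ($f{\left(g,Y \right)} = - 5 g \left(-3 - 1\right) = - 5 g \left(-4\right) = - 5 \left(- 4 g\right) = 20 g$)
$G{\left(10 \right)} + f{\left(B{\left(6 \right)},76 \right)} = \left(-4158 + 10^{2} - 230\right) + 20 \cdot 6 \left(5 + 6\right) = \left(-4158 + 100 - 230\right) + 20 \cdot 6 \cdot 11 = -4288 + 20 \cdot 66 = -4288 + 1320 = -2968$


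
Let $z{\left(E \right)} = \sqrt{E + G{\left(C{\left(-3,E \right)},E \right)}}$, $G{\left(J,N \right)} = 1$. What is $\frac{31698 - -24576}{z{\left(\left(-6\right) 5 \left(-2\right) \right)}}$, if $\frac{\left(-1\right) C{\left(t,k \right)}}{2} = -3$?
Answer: $\frac{56274 \sqrt{61}}{61} \approx 7205.1$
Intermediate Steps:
$C{\left(t,k \right)} = 6$ ($C{\left(t,k \right)} = \left(-2\right) \left(-3\right) = 6$)
$z{\left(E \right)} = \sqrt{1 + E}$ ($z{\left(E \right)} = \sqrt{E + 1} = \sqrt{1 + E}$)
$\frac{31698 - -24576}{z{\left(\left(-6\right) 5 \left(-2\right) \right)}} = \frac{31698 - -24576}{\sqrt{1 + \left(-6\right) 5 \left(-2\right)}} = \frac{31698 + 24576}{\sqrt{1 - -60}} = \frac{56274}{\sqrt{1 + 60}} = \frac{56274}{\sqrt{61}} = 56274 \frac{\sqrt{61}}{61} = \frac{56274 \sqrt{61}}{61}$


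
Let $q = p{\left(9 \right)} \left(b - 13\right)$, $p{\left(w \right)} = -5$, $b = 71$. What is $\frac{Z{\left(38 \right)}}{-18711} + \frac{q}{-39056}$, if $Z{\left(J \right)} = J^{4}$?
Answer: $- \frac{40715822713}{365388408} \approx -111.43$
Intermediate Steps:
$q = -290$ ($q = - 5 \left(71 - 13\right) = \left(-5\right) 58 = -290$)
$\frac{Z{\left(38 \right)}}{-18711} + \frac{q}{-39056} = \frac{38^{4}}{-18711} - \frac{290}{-39056} = 2085136 \left(- \frac{1}{18711}\right) - - \frac{145}{19528} = - \frac{2085136}{18711} + \frac{145}{19528} = - \frac{40715822713}{365388408}$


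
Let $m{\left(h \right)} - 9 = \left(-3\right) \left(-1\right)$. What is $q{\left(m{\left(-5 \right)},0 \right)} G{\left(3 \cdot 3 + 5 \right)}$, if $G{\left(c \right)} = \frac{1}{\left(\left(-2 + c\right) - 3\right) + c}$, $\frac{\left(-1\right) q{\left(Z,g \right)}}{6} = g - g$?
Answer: $0$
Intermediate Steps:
$m{\left(h \right)} = 12$ ($m{\left(h \right)} = 9 - -3 = 9 + 3 = 12$)
$q{\left(Z,g \right)} = 0$ ($q{\left(Z,g \right)} = - 6 \left(g - g\right) = \left(-6\right) 0 = 0$)
$G{\left(c \right)} = \frac{1}{-5 + 2 c}$ ($G{\left(c \right)} = \frac{1}{\left(-5 + c\right) + c} = \frac{1}{-5 + 2 c}$)
$q{\left(m{\left(-5 \right)},0 \right)} G{\left(3 \cdot 3 + 5 \right)} = \frac{0}{-5 + 2 \left(3 \cdot 3 + 5\right)} = \frac{0}{-5 + 2 \left(9 + 5\right)} = \frac{0}{-5 + 2 \cdot 14} = \frac{0}{-5 + 28} = \frac{0}{23} = 0 \cdot \frac{1}{23} = 0$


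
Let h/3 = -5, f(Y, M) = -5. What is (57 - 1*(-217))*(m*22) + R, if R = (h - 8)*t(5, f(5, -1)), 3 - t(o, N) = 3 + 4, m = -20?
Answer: -120468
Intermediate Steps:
h = -15 (h = 3*(-5) = -15)
t(o, N) = -4 (t(o, N) = 3 - (3 + 4) = 3 - 1*7 = 3 - 7 = -4)
R = 92 (R = (-15 - 8)*(-4) = -23*(-4) = 92)
(57 - 1*(-217))*(m*22) + R = (57 - 1*(-217))*(-20*22) + 92 = (57 + 217)*(-440) + 92 = 274*(-440) + 92 = -120560 + 92 = -120468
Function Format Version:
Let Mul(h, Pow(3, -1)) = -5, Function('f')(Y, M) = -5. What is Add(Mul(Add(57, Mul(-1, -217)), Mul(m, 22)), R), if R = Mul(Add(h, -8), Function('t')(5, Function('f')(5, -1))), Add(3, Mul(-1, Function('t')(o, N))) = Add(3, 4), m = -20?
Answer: -120468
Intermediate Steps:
h = -15 (h = Mul(3, -5) = -15)
Function('t')(o, N) = -4 (Function('t')(o, N) = Add(3, Mul(-1, Add(3, 4))) = Add(3, Mul(-1, 7)) = Add(3, -7) = -4)
R = 92 (R = Mul(Add(-15, -8), -4) = Mul(-23, -4) = 92)
Add(Mul(Add(57, Mul(-1, -217)), Mul(m, 22)), R) = Add(Mul(Add(57, Mul(-1, -217)), Mul(-20, 22)), 92) = Add(Mul(Add(57, 217), -440), 92) = Add(Mul(274, -440), 92) = Add(-120560, 92) = -120468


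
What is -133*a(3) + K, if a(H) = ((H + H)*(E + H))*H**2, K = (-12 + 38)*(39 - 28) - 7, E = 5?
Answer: -57177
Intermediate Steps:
K = 279 (K = 26*11 - 7 = 286 - 7 = 279)
a(H) = 2*H**3*(5 + H) (a(H) = ((H + H)*(5 + H))*H**2 = ((2*H)*(5 + H))*H**2 = (2*H*(5 + H))*H**2 = 2*H**3*(5 + H))
-133*a(3) + K = -266*3**3*(5 + 3) + 279 = -266*27*8 + 279 = -133*432 + 279 = -57456 + 279 = -57177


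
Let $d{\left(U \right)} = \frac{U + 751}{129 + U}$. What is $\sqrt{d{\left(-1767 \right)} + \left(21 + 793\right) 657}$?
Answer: $\frac{\sqrt{39858006370}}{273} \approx 731.3$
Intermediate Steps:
$d{\left(U \right)} = \frac{751 + U}{129 + U}$
$\sqrt{d{\left(-1767 \right)} + \left(21 + 793\right) 657} = \sqrt{\frac{751 - 1767}{129 - 1767} + \left(21 + 793\right) 657} = \sqrt{\frac{1}{-1638} \left(-1016\right) + 814 \cdot 657} = \sqrt{\left(- \frac{1}{1638}\right) \left(-1016\right) + 534798} = \sqrt{\frac{508}{819} + 534798} = \sqrt{\frac{438000070}{819}} = \frac{\sqrt{39858006370}}{273}$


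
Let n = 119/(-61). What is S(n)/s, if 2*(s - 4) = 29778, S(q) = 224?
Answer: 224/14893 ≈ 0.015041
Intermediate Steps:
n = -119/61 (n = 119*(-1/61) = -119/61 ≈ -1.9508)
s = 14893 (s = 4 + (½)*29778 = 4 + 14889 = 14893)
S(n)/s = 224/14893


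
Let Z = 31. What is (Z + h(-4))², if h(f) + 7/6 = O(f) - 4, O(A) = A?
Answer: 17161/36 ≈ 476.69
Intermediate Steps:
h(f) = -31/6 + f (h(f) = -7/6 + (f - 4) = -7/6 + (-4 + f) = -31/6 + f)
(Z + h(-4))² = (31 + (-31/6 - 4))² = (31 - 55/6)² = (131/6)² = 17161/36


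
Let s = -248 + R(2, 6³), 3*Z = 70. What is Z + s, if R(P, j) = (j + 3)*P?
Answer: 640/3 ≈ 213.33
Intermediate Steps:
Z = 70/3 (Z = (⅓)*70 = 70/3 ≈ 23.333)
R(P, j) = P*(3 + j) (R(P, j) = (3 + j)*P = P*(3 + j))
s = 190 (s = -248 + 2*(3 + 6³) = -248 + 2*(3 + 216) = -248 + 2*219 = -248 + 438 = 190)
Z + s = 70/3 + 190 = 640/3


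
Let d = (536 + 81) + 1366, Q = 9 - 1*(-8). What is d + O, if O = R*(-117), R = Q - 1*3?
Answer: 345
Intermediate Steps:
Q = 17 (Q = 9 + 8 = 17)
R = 14 (R = 17 - 1*3 = 17 - 3 = 14)
d = 1983 (d = 617 + 1366 = 1983)
O = -1638 (O = 14*(-117) = -1638)
d + O = 1983 - 1638 = 345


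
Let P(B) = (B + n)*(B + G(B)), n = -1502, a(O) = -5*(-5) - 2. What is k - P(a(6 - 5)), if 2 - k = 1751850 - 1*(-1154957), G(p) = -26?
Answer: -2911242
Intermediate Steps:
a(O) = 23 (a(O) = 25 - 2 = 23)
k = -2906805 (k = 2 - (1751850 - 1*(-1154957)) = 2 - (1751850 + 1154957) = 2 - 1*2906807 = 2 - 2906807 = -2906805)
P(B) = (-1502 + B)*(-26 + B) (P(B) = (B - 1502)*(B - 26) = (-1502 + B)*(-26 + B))
k - P(a(6 - 5)) = -2906805 - (39052 + 23² - 1528*23) = -2906805 - (39052 + 529 - 35144) = -2906805 - 1*4437 = -2906805 - 4437 = -2911242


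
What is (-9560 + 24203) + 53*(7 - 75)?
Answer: 11039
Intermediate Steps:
(-9560 + 24203) + 53*(7 - 75) = 14643 + 53*(-68) = 14643 - 3604 = 11039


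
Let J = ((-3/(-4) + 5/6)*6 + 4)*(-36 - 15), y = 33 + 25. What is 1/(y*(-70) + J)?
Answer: -2/9497 ≈ -0.00021059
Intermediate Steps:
y = 58
J = -1377/2 (J = ((-3*(-¼) + 5*(⅙))*6 + 4)*(-51) = ((¾ + ⅚)*6 + 4)*(-51) = ((19/12)*6 + 4)*(-51) = (19/2 + 4)*(-51) = (27/2)*(-51) = -1377/2 ≈ -688.50)
1/(y*(-70) + J) = 1/(58*(-70) - 1377/2) = 1/(-4060 - 1377/2) = 1/(-9497/2) = -2/9497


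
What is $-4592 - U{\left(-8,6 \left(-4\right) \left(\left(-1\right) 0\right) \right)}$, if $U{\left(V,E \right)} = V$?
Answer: $-4584$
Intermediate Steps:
$-4592 - U{\left(-8,6 \left(-4\right) \left(\left(-1\right) 0\right) \right)} = -4592 - -8 = -4592 + 8 = -4584$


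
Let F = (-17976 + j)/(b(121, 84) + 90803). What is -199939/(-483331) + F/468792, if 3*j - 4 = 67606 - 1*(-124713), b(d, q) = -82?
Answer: 25509851451730889/61667156891446776 ≈ 0.41367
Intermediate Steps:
j = 192323/3 (j = 4/3 + (67606 - 1*(-124713))/3 = 4/3 + (67606 + 124713)/3 = 4/3 + (1/3)*192319 = 4/3 + 192319/3 = 192323/3 ≈ 64108.)
F = 138395/272163 (F = (-17976 + 192323/3)/(-82 + 90803) = (138395/3)/90721 = (138395/3)*(1/90721) = 138395/272163 ≈ 0.50850)
-199939/(-483331) + F/468792 = -199939/(-483331) + (138395/272163)/468792 = -199939*(-1/483331) + (138395/272163)*(1/468792) = 199939/483331 + 138395/127587837096 = 25509851451730889/61667156891446776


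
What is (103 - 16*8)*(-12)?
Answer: 300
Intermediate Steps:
(103 - 16*8)*(-12) = (103 - 128)*(-12) = -25*(-12) = 300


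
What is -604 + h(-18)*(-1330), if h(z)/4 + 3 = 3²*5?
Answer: -224044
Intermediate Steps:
h(z) = 168 (h(z) = -12 + 4*(3²*5) = -12 + 4*(9*5) = -12 + 4*45 = -12 + 180 = 168)
-604 + h(-18)*(-1330) = -604 + 168*(-1330) = -604 - 223440 = -224044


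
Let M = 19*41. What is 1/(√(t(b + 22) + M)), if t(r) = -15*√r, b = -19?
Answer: (779 - 15*√3)^(-½) ≈ 0.036442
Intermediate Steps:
M = 779
1/(√(t(b + 22) + M)) = 1/(√(-15*√(-19 + 22) + 779)) = 1/(√(-15*√3 + 779)) = 1/(√(779 - 15*√3)) = (779 - 15*√3)^(-½)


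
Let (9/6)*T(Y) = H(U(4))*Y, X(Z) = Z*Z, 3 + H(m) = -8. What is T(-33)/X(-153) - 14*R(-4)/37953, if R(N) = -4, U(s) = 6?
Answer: 1166170/98715753 ≈ 0.011813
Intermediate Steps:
H(m) = -11 (H(m) = -3 - 8 = -11)
X(Z) = Z²
T(Y) = -22*Y/3 (T(Y) = 2*(-11*Y)/3 = -22*Y/3)
T(-33)/X(-153) - 14*R(-4)/37953 = (-22/3*(-33))/((-153)²) - 14*(-4)/37953 = 242/23409 + 56*(1/37953) = 242*(1/23409) + 56/37953 = 242/23409 + 56/37953 = 1166170/98715753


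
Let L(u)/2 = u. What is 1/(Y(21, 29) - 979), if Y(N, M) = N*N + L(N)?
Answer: -1/496 ≈ -0.0020161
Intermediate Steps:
L(u) = 2*u
Y(N, M) = N**2 + 2*N (Y(N, M) = N*N + 2*N = N**2 + 2*N)
1/(Y(21, 29) - 979) = 1/(21*(2 + 21) - 979) = 1/(21*23 - 979) = 1/(483 - 979) = 1/(-496) = -1/496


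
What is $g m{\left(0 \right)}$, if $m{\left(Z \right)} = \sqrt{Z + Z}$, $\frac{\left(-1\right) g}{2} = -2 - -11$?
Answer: $0$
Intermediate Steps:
$g = -18$ ($g = - 2 \left(-2 - -11\right) = - 2 \left(-2 + 11\right) = \left(-2\right) 9 = -18$)
$m{\left(Z \right)} = \sqrt{2} \sqrt{Z}$ ($m{\left(Z \right)} = \sqrt{2 Z} = \sqrt{2} \sqrt{Z}$)
$g m{\left(0 \right)} = - 18 \sqrt{2} \sqrt{0} = - 18 \sqrt{2} \cdot 0 = \left(-18\right) 0 = 0$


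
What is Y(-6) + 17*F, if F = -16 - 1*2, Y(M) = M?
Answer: -312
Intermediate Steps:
F = -18 (F = -16 - 2 = -18)
Y(-6) + 17*F = -6 + 17*(-18) = -6 - 306 = -312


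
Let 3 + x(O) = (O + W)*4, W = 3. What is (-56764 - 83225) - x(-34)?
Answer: -139862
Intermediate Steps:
x(O) = 9 + 4*O (x(O) = -3 + (O + 3)*4 = -3 + (3 + O)*4 = -3 + (12 + 4*O) = 9 + 4*O)
(-56764 - 83225) - x(-34) = (-56764 - 83225) - (9 + 4*(-34)) = -139989 - (9 - 136) = -139989 - 1*(-127) = -139989 + 127 = -139862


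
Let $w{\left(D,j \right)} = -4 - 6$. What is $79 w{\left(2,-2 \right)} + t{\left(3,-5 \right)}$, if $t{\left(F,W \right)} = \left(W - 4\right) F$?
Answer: $-817$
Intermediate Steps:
$w{\left(D,j \right)} = -10$ ($w{\left(D,j \right)} = -4 - 6 = -10$)
$t{\left(F,W \right)} = F \left(-4 + W\right)$ ($t{\left(F,W \right)} = \left(-4 + W\right) F = F \left(-4 + W\right)$)
$79 w{\left(2,-2 \right)} + t{\left(3,-5 \right)} = 79 \left(-10\right) + 3 \left(-4 - 5\right) = -790 + 3 \left(-9\right) = -790 - 27 = -817$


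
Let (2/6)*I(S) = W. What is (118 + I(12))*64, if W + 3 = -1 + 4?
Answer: 7552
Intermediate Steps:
W = 0 (W = -3 + (-1 + 4) = -3 + 3 = 0)
I(S) = 0 (I(S) = 3*0 = 0)
(118 + I(12))*64 = (118 + 0)*64 = 118*64 = 7552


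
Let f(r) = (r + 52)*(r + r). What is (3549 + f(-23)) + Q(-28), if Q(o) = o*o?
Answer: 2999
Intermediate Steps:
f(r) = 2*r*(52 + r) (f(r) = (52 + r)*(2*r) = 2*r*(52 + r))
Q(o) = o²
(3549 + f(-23)) + Q(-28) = (3549 + 2*(-23)*(52 - 23)) + (-28)² = (3549 + 2*(-23)*29) + 784 = (3549 - 1334) + 784 = 2215 + 784 = 2999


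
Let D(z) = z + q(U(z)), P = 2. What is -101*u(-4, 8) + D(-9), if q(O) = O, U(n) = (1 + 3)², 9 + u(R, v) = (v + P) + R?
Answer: 310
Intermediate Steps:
u(R, v) = -7 + R + v (u(R, v) = -9 + ((v + 2) + R) = -9 + ((2 + v) + R) = -9 + (2 + R + v) = -7 + R + v)
U(n) = 16 (U(n) = 4² = 16)
D(z) = 16 + z (D(z) = z + 16 = 16 + z)
-101*u(-4, 8) + D(-9) = -101*(-7 - 4 + 8) + (16 - 9) = -101*(-3) + 7 = 303 + 7 = 310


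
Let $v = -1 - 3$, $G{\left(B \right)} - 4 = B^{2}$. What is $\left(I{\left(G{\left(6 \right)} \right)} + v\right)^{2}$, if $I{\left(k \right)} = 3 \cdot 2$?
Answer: $4$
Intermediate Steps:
$G{\left(B \right)} = 4 + B^{2}$
$v = -4$
$I{\left(k \right)} = 6$
$\left(I{\left(G{\left(6 \right)} \right)} + v\right)^{2} = \left(6 - 4\right)^{2} = 2^{2} = 4$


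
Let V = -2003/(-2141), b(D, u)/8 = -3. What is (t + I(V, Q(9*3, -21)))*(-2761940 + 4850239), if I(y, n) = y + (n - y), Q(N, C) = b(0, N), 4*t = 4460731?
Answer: 9315139609865/4 ≈ 2.3288e+12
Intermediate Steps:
b(D, u) = -24 (b(D, u) = 8*(-3) = -24)
t = 4460731/4 (t = (1/4)*4460731 = 4460731/4 ≈ 1.1152e+6)
Q(N, C) = -24
V = 2003/2141 (V = -2003*(-1/2141) = 2003/2141 ≈ 0.93554)
I(y, n) = n
(t + I(V, Q(9*3, -21)))*(-2761940 + 4850239) = (4460731/4 - 24)*(-2761940 + 4850239) = (4460635/4)*2088299 = 9315139609865/4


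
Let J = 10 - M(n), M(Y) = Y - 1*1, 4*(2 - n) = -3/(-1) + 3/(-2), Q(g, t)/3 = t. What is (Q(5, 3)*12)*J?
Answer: 2025/2 ≈ 1012.5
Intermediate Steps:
Q(g, t) = 3*t
n = 13/8 (n = 2 - (-3/(-1) + 3/(-2))/4 = 2 - (-3*(-1) + 3*(-½))/4 = 2 - (3 - 3/2)/4 = 2 - ¼*3/2 = 2 - 3/8 = 13/8 ≈ 1.6250)
M(Y) = -1 + Y (M(Y) = Y - 1 = -1 + Y)
J = 75/8 (J = 10 - (-1 + 13/8) = 10 - 1*5/8 = 10 - 5/8 = 75/8 ≈ 9.3750)
(Q(5, 3)*12)*J = ((3*3)*12)*(75/8) = (9*12)*(75/8) = 108*(75/8) = 2025/2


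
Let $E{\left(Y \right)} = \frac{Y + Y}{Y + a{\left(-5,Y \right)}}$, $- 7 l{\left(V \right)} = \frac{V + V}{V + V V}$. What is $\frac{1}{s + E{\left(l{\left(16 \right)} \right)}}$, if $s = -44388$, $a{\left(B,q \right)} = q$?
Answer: $- \frac{1}{44387} \approx -2.2529 \cdot 10^{-5}$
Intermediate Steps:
$l{\left(V \right)} = - \frac{2 V}{7 \left(V + V^{2}\right)}$ ($l{\left(V \right)} = - \frac{\left(V + V\right) \frac{1}{V + V V}}{7} = - \frac{2 V \frac{1}{V + V^{2}}}{7} = - \frac{2 V}{7 \left(V + V^{2}\right)}$)
$E{\left(Y \right)} = 1$ ($E{\left(Y \right)} = \frac{Y + Y}{Y + Y} = \frac{2 Y}{2 Y} = 2 Y \frac{1}{2 Y} = 1$)
$\frac{1}{s + E{\left(l{\left(16 \right)} \right)}} = \frac{1}{-44388 + 1} = \frac{1}{-44387} = - \frac{1}{44387}$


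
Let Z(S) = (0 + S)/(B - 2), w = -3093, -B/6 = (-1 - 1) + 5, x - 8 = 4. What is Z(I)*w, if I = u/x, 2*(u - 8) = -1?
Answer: 3093/32 ≈ 96.656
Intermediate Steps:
x = 12 (x = 8 + 4 = 12)
u = 15/2 (u = 8 + (½)*(-1) = 8 - ½ = 15/2 ≈ 7.5000)
B = -18 (B = -6*((-1 - 1) + 5) = -6*(-2 + 5) = -6*3 = -18)
I = 5/8 (I = (15/2)/12 = (15/2)*(1/12) = 5/8 ≈ 0.62500)
Z(S) = -S/20 (Z(S) = (0 + S)/(-18 - 2) = S/(-20) = S*(-1/20) = -S/20)
Z(I)*w = -1/20*5/8*(-3093) = -1/32*(-3093) = 3093/32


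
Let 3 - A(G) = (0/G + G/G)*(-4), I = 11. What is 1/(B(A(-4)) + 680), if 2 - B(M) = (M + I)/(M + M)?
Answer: 7/4765 ≈ 0.0014690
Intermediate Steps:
A(G) = 7 (A(G) = 3 - (0/G + G/G)*(-4) = 3 - (0 + 1)*(-4) = 3 - (-4) = 3 - 1*(-4) = 3 + 4 = 7)
B(M) = 2 - (11 + M)/(2*M) (B(M) = 2 - (M + 11)/(M + M) = 2 - (11 + M)/(2*M))
1/(B(A(-4)) + 680) = 1/((½)*(-11 + 3*7)/7 + 680) = 1/((½)*(⅐)*(-11 + 21) + 680) = 1/((½)*(⅐)*10 + 680) = 1/(5/7 + 680) = 1/(4765/7) = 7/4765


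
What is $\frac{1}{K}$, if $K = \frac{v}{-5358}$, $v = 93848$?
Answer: $- \frac{2679}{46924} \approx -0.057092$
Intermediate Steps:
$K = - \frac{46924}{2679}$ ($K = \frac{93848}{-5358} = 93848 \left(- \frac{1}{5358}\right) = - \frac{46924}{2679} \approx -17.516$)
$\frac{1}{K} = \frac{1}{- \frac{46924}{2679}} = - \frac{2679}{46924}$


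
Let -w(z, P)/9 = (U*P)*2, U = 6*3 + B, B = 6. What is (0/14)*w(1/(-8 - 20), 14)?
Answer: 0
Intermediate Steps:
U = 24 (U = 6*3 + 6 = 18 + 6 = 24)
w(z, P) = -432*P (w(z, P) = -9*24*P*2 = -432*P)
(0/14)*w(1/(-8 - 20), 14) = (0/14)*(-432*14) = (0*(1/14))*(-6048) = 0*(-6048) = 0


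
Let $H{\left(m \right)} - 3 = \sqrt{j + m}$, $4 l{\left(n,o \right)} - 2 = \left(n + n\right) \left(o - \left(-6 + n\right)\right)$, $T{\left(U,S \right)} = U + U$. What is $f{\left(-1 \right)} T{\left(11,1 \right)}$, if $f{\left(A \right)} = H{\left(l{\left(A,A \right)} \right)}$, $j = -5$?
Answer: $66 + 11 i \sqrt{30} \approx 66.0 + 60.25 i$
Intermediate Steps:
$T{\left(U,S \right)} = 2 U$
$l{\left(n,o \right)} = \frac{1}{2} + \frac{n \left(6 + o - n\right)}{2}$ ($l{\left(n,o \right)} = \frac{1}{2} + \frac{\left(n + n\right) \left(o - \left(-6 + n\right)\right)}{4} = \frac{1}{2} + \frac{2 n \left(6 + o - n\right)}{4} = \frac{1}{2} + \frac{n \left(6 + o - n\right)}{2}$)
$H{\left(m \right)} = 3 + \sqrt{-5 + m}$
$f{\left(A \right)} = 3 + \sqrt{- \frac{9}{2} + 3 A}$ ($f{\left(A \right)} = 3 + \sqrt{-5 + \left(\frac{1}{2} + 3 A - \frac{A^{2}}{2} + \frac{A A}{2}\right)} = 3 + \sqrt{-5 + \left(\frac{1}{2} + 3 A - \frac{A^{2}}{2} + \frac{A^{2}}{2}\right)} = 3 + \sqrt{-5 + \left(\frac{1}{2} + 3 A\right)} = 3 + \sqrt{- \frac{9}{2} + 3 A}$)
$f{\left(-1 \right)} T{\left(11,1 \right)} = \left(3 + \frac{\sqrt{-18 + 12 \left(-1\right)}}{2}\right) 2 \cdot 11 = \left(3 + \frac{\sqrt{-18 - 12}}{2}\right) 22 = \left(3 + \frac{\sqrt{-30}}{2}\right) 22 = \left(3 + \frac{i \sqrt{30}}{2}\right) 22 = 66 + 11 i \sqrt{30}$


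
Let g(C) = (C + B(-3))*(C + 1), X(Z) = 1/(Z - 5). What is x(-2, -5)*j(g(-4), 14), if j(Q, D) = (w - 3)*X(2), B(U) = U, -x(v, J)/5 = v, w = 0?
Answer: 10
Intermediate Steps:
x(v, J) = -5*v
X(Z) = 1/(-5 + Z)
g(C) = (1 + C)*(-3 + C) (g(C) = (C - 3)*(C + 1) = (-3 + C)*(1 + C) = (1 + C)*(-3 + C))
j(Q, D) = 1 (j(Q, D) = (0 - 3)/(-5 + 2) = -3/(-3) = -3*(-1/3) = 1)
x(-2, -5)*j(g(-4), 14) = -5*(-2)*1 = 10*1 = 10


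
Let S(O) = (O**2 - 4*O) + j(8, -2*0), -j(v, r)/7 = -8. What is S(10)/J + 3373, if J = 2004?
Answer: 1689902/501 ≈ 3373.1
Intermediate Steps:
j(v, r) = 56 (j(v, r) = -7*(-8) = 56)
S(O) = 56 + O**2 - 4*O (S(O) = (O**2 - 4*O) + 56 = 56 + O**2 - 4*O)
S(10)/J + 3373 = (56 + 10**2 - 4*10)/2004 + 3373 = (56 + 100 - 40)*(1/2004) + 3373 = 116*(1/2004) + 3373 = 29/501 + 3373 = 1689902/501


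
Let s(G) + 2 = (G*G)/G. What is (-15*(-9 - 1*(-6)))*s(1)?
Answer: -45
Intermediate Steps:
s(G) = -2 + G (s(G) = -2 + (G*G)/G = -2 + G²/G = -2 + G)
(-15*(-9 - 1*(-6)))*s(1) = (-15*(-9 - 1*(-6)))*(-2 + 1) = -15*(-9 + 6)*(-1) = -15*(-3)*(-1) = 45*(-1) = -45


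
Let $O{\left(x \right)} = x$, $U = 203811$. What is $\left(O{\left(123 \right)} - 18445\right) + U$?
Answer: $185489$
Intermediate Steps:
$\left(O{\left(123 \right)} - 18445\right) + U = \left(123 - 18445\right) + 203811 = -18322 + 203811 = 185489$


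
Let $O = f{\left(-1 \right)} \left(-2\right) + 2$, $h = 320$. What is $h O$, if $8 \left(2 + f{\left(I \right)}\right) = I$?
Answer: $2000$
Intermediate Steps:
$f{\left(I \right)} = -2 + \frac{I}{8}$
$O = \frac{25}{4}$ ($O = \left(-2 + \frac{1}{8} \left(-1\right)\right) \left(-2\right) + 2 = \left(-2 - \frac{1}{8}\right) \left(-2\right) + 2 = \left(- \frac{17}{8}\right) \left(-2\right) + 2 = \frac{17}{4} + 2 = \frac{25}{4} \approx 6.25$)
$h O = 320 \cdot \frac{25}{4} = 2000$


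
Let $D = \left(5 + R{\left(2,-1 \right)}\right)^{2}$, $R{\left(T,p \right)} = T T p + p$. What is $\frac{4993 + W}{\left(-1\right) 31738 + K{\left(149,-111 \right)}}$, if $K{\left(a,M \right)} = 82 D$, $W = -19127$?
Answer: $\frac{7067}{15869} \approx 0.44533$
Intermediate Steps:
$R{\left(T,p \right)} = p + p T^{2}$ ($R{\left(T,p \right)} = T^{2} p + p = p T^{2} + p = p + p T^{2}$)
$D = 0$ ($D = \left(5 - \left(1 + 2^{2}\right)\right)^{2} = \left(5 - \left(1 + 4\right)\right)^{2} = \left(5 - 5\right)^{2} = 0^{2} = 0$)
$K{\left(a,M \right)} = 0$ ($K{\left(a,M \right)} = 82 \cdot 0 = 0$)
$\frac{4993 + W}{\left(-1\right) 31738 + K{\left(149,-111 \right)}} = \frac{4993 - 19127}{\left(-1\right) 31738 + 0} = - \frac{14134}{-31738 + 0} = - \frac{14134}{-31738} = \left(-14134\right) \left(- \frac{1}{31738}\right) = \frac{7067}{15869}$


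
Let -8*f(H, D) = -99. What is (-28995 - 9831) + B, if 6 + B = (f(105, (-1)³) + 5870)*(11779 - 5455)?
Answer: 74322615/2 ≈ 3.7161e+7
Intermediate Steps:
f(H, D) = 99/8 (f(H, D) = -⅛*(-99) = 99/8)
B = 74400267/2 (B = -6 + (99/8 + 5870)*(11779 - 5455) = -6 + (47059/8)*6324 = -6 + 74400279/2 = 74400267/2 ≈ 3.7200e+7)
(-28995 - 9831) + B = (-28995 - 9831) + 74400267/2 = -38826 + 74400267/2 = 74322615/2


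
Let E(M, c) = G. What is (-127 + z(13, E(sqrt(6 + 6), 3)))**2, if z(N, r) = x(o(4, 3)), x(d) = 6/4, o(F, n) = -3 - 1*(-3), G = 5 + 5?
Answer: 63001/4 ≈ 15750.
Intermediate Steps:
G = 10
o(F, n) = 0 (o(F, n) = -3 + 3 = 0)
E(M, c) = 10
x(d) = 3/2 (x(d) = 6*(1/4) = 3/2)
z(N, r) = 3/2
(-127 + z(13, E(sqrt(6 + 6), 3)))**2 = (-127 + 3/2)**2 = (-251/2)**2 = 63001/4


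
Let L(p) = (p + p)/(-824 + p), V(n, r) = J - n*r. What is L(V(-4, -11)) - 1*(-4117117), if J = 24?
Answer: 868711697/211 ≈ 4.1171e+6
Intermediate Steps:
V(n, r) = 24 - n*r
L(p) = 2*p/(-824 + p) (L(p) = (2*p)/(-824 + p) = 2*p/(-824 + p))
L(V(-4, -11)) - 1*(-4117117) = 2*(24 - 1*(-4)*(-11))/(-824 + (24 - 1*(-4)*(-11))) - 1*(-4117117) = 2*(24 - 44)/(-824 + (24 - 44)) + 4117117 = 2*(-20)/(-824 - 20) + 4117117 = 2*(-20)/(-844) + 4117117 = 2*(-20)*(-1/844) + 4117117 = 10/211 + 4117117 = 868711697/211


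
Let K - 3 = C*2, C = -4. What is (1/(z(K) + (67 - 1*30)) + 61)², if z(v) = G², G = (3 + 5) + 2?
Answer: 69856164/18769 ≈ 3721.9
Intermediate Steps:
K = -5 (K = 3 - 4*2 = 3 - 8 = -5)
G = 10 (G = 8 + 2 = 10)
z(v) = 100 (z(v) = 10² = 100)
(1/(z(K) + (67 - 1*30)) + 61)² = (1/(100 + (67 - 1*30)) + 61)² = (1/(100 + (67 - 30)) + 61)² = (1/(100 + 37) + 61)² = (1/137 + 61)² = (8358/137)² = 69856164/18769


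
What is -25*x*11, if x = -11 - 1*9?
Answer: 5500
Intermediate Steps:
x = -20 (x = -11 - 9 = -20)
-25*x*11 = -25*(-20)*11 = 500*11 = 5500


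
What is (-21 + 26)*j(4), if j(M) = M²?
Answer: 80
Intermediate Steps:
(-21 + 26)*j(4) = (-21 + 26)*4² = 5*16 = 80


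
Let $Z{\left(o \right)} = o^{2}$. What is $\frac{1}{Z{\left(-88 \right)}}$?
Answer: $\frac{1}{7744} \approx 0.00012913$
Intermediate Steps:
$\frac{1}{Z{\left(-88 \right)}} = \frac{1}{\left(-88\right)^{2}} = \frac{1}{7744}$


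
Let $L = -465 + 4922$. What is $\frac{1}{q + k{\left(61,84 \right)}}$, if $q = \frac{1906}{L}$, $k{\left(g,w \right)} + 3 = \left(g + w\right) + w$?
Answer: $\frac{4457}{1009188} \approx 0.0044164$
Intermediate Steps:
$k{\left(g,w \right)} = -3 + g + 2 w$ ($k{\left(g,w \right)} = -3 + \left(\left(g + w\right) + w\right) = -3 + \left(g + 2 w\right) = -3 + g + 2 w$)
$L = 4457$
$q = \frac{1906}{4457} \approx 0.42764$
$\frac{1}{q + k{\left(61,84 \right)}} = \frac{1}{\frac{1906}{4457} + \left(-3 + 61 + 2 \cdot 84\right)} = \frac{1}{\frac{1906}{4457} + \left(-3 + 61 + 168\right)} = \frac{1}{\frac{1906}{4457} + 226} = \frac{1}{\frac{1009188}{4457}} = \frac{4457}{1009188}$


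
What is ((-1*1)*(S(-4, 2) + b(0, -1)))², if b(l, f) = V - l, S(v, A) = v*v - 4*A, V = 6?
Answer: 196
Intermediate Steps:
S(v, A) = v² - 4*A
b(l, f) = 6 - l
((-1*1)*(S(-4, 2) + b(0, -1)))² = ((-1*1)*(((-4)² - 4*2) + (6 - 1*0)))² = (-((16 - 8) + (6 + 0)))² = (-(8 + 6))² = (-1*14)² = (-14)² = 196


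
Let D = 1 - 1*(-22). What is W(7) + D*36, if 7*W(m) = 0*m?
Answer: 828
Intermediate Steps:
W(m) = 0 (W(m) = (0*m)/7 = (1/7)*0 = 0)
D = 23 (D = 1 + 22 = 23)
W(7) + D*36 = 0 + 23*36 = 0 + 828 = 828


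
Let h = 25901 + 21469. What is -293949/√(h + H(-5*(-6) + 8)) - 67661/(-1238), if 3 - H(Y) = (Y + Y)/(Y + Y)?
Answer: 67661/1238 - 293949*√11843/23686 ≈ -1295.9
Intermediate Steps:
H(Y) = 2 (H(Y) = 3 - (Y + Y)/(Y + Y) = 3 - 2*Y/(2*Y) = 3 - 2*Y*1/(2*Y) = 3 - 1*1 = 3 - 1 = 2)
h = 47370
-293949/√(h + H(-5*(-6) + 8)) - 67661/(-1238) = -293949/√(47370 + 2) - 67661/(-1238) = -293949*√11843/23686 - 67661*(-1/1238) = -293949*√11843/23686 + 67661/1238 = 67661/1238 - 293949*√11843/23686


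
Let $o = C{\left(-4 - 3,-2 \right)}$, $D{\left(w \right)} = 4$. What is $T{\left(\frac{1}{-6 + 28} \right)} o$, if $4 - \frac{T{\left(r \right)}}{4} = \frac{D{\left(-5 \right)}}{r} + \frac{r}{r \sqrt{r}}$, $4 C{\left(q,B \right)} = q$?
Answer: $588 + 7 \sqrt{22} \approx 620.83$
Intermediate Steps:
$C{\left(q,B \right)} = \frac{q}{4}$
$T{\left(r \right)} = 16 - \frac{16}{r} - \frac{4}{\sqrt{r}}$ ($T{\left(r \right)} = 16 - 4 \left(\frac{4}{r} + \frac{r}{r \sqrt{r}}\right) = 16 - 4 \left(\frac{4}{r} + \frac{r}{r^{\frac{3}{2}}}\right) = 16 - 4 \left(\frac{4}{r} + \frac{1}{\sqrt{r}}\right) = 16 - 4 \left(\frac{1}{\sqrt{r}} + \frac{4}{r}\right) = 16 - \left(\frac{4}{\sqrt{r}} + \frac{16}{r}\right) = 16 - \frac{16}{r} - \frac{4}{\sqrt{r}}$)
$o = - \frac{7}{4}$ ($o = \frac{-4 - 3}{4} = \frac{1}{4} \left(-7\right) = - \frac{7}{4} \approx -1.75$)
$T{\left(\frac{1}{-6 + 28} \right)} o = \left(16 - \frac{16}{\frac{1}{-6 + 28}} - \frac{4}{\frac{1}{\sqrt{-6 + 28}}}\right) \left(- \frac{7}{4}\right) = \left(16 - \frac{16}{\frac{1}{22}} - \frac{4}{\frac{1}{22} \sqrt{22}}\right) \left(- \frac{7}{4}\right) = \left(16 - 16 \frac{1}{\frac{1}{22}} - 4 \frac{1}{\sqrt{\frac{1}{22}}}\right) \left(- \frac{7}{4}\right) = \left(16 - 352 - 4 \sqrt{22}\right) \left(- \frac{7}{4}\right) = \left(-336 - 4 \sqrt{22}\right) \left(- \frac{7}{4}\right) = 588 + 7 \sqrt{22}$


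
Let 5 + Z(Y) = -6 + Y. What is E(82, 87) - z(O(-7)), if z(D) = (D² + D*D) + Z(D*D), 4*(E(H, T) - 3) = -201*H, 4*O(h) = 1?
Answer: -65707/16 ≈ -4106.7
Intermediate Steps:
O(h) = ¼ (O(h) = (¼)*1 = ¼)
Z(Y) = -11 + Y (Z(Y) = -5 + (-6 + Y) = -11 + Y)
E(H, T) = 3 - 201*H/4 (E(H, T) = 3 + (-201*H)/4 = 3 - 201*H/4)
z(D) = -11 + 3*D² (z(D) = (D² + D*D) + (-11 + D*D) = (D² + D²) + (-11 + D²) = 2*D² + (-11 + D²) = -11 + 3*D²)
E(82, 87) - z(O(-7)) = (3 - 201/4*82) - (-11 + 3*(¼)²) = (3 - 8241/2) - (-11 + 3*(1/16)) = -8235/2 - (-11 + 3/16) = -8235/2 - 1*(-173/16) = -8235/2 + 173/16 = -65707/16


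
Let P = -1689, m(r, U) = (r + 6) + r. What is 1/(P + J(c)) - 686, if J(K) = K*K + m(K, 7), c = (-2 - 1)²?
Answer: -1086625/1584 ≈ -686.00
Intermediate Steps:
m(r, U) = 6 + 2*r (m(r, U) = (6 + r) + r = 6 + 2*r)
c = 9 (c = (-3)² = 9)
J(K) = 6 + K² + 2*K (J(K) = K*K + (6 + 2*K) = K² + (6 + 2*K) = 6 + K² + 2*K)
1/(P + J(c)) - 686 = 1/(-1689 + (6 + 9² + 2*9)) - 686 = 1/(-1689 + (6 + 81 + 18)) - 686 = 1/(-1689 + 105) - 686 = 1/(-1584) - 686 = -1/1584 - 686 = -1086625/1584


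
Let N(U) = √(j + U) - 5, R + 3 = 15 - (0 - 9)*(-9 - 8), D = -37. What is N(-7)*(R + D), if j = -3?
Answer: 890 - 178*I*√10 ≈ 890.0 - 562.89*I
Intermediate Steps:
R = -141 (R = -3 + (15 - (0 - 9)*(-9 - 8)) = -3 + (15 - (-9)*(-17)) = -3 + (15 - 1*153) = -3 + (15 - 153) = -3 - 138 = -141)
N(U) = -5 + √(-3 + U) (N(U) = √(-3 + U) - 5 = -5 + √(-3 + U))
N(-7)*(R + D) = (-5 + √(-3 - 7))*(-141 - 37) = (-5 + √(-10))*(-178) = (-5 + I*√10)*(-178) = 890 - 178*I*√10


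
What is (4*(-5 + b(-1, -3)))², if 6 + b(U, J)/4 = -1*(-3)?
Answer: 4624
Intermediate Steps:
b(U, J) = -12 (b(U, J) = -24 + 4*(-1*(-3)) = -24 + 4*3 = -24 + 12 = -12)
(4*(-5 + b(-1, -3)))² = (4*(-5 - 12))² = (4*(-17))² = (-68)² = 4624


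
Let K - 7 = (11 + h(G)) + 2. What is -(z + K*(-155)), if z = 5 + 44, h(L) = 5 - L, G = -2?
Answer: 4136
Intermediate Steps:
z = 49
K = 27 (K = 7 + ((11 + (5 - 1*(-2))) + 2) = 7 + ((11 + (5 + 2)) + 2) = 7 + ((11 + 7) + 2) = 7 + (18 + 2) = 7 + 20 = 27)
-(z + K*(-155)) = -(49 + 27*(-155)) = -(49 - 4185) = -1*(-4136) = 4136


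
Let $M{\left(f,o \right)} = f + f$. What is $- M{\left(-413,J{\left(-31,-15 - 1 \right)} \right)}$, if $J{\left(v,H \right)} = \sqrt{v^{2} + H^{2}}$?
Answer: $826$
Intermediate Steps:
$J{\left(v,H \right)} = \sqrt{H^{2} + v^{2}}$
$M{\left(f,o \right)} = 2 f$
$- M{\left(-413,J{\left(-31,-15 - 1 \right)} \right)} = - 2 \left(-413\right) = \left(-1\right) \left(-826\right) = 826$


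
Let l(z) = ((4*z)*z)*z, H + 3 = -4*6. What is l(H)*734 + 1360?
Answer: -57787928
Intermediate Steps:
H = -27 (H = -3 - 4*6 = -3 - 24 = -27)
l(z) = 4*z³ (l(z) = (4*z²)*z = 4*z³)
l(H)*734 + 1360 = (4*(-27)³)*734 + 1360 = (4*(-19683))*734 + 1360 = -78732*734 + 1360 = -57789288 + 1360 = -57787928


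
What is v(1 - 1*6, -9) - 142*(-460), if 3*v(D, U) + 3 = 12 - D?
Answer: 195974/3 ≈ 65325.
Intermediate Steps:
v(D, U) = 3 - D/3 (v(D, U) = -1 + (12 - D)/3 = -1 + (4 - D/3) = 3 - D/3)
v(1 - 1*6, -9) - 142*(-460) = (3 - (1 - 1*6)/3) - 142*(-460) = (3 - (1 - 6)/3) + 65320 = (3 - 1/3*(-5)) + 65320 = (3 + 5/3) + 65320 = 14/3 + 65320 = 195974/3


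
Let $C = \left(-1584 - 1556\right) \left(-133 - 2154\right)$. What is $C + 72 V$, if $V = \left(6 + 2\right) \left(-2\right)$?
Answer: $7180028$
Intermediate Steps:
$V = -16$ ($V = 8 \left(-2\right) = -16$)
$C = 7181180$ ($C = \left(-3140\right) \left(-2287\right) = 7181180$)
$C + 72 V = 7181180 + 72 \left(-16\right) = 7181180 - 1152 = 7180028$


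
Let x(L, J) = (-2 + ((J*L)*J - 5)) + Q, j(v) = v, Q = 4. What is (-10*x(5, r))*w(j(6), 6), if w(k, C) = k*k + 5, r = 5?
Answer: -50020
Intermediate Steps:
x(L, J) = -3 + L*J² (x(L, J) = (-2 + ((J*L)*J - 5)) + 4 = (-2 + (L*J² - 5)) + 4 = (-2 + (-5 + L*J²)) + 4 = (-7 + L*J²) + 4 = -3 + L*J²)
w(k, C) = 5 + k² (w(k, C) = k² + 5 = 5 + k²)
(-10*x(5, r))*w(j(6), 6) = (-10*(-3 + 5*5²))*(5 + 6²) = (-10*(-3 + 5*25))*(5 + 36) = -10*(-3 + 125)*41 = -10*122*41 = -1220*41 = -50020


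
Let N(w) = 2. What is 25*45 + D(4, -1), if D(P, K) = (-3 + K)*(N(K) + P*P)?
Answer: 1053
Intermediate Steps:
D(P, K) = (-3 + K)*(2 + P**2) (D(P, K) = (-3 + K)*(2 + P*P) = (-3 + K)*(2 + P**2))
25*45 + D(4, -1) = 25*45 + (-6 - 3*4**2 + 2*(-1) - 1*4**2) = 1125 + (-6 - 3*16 - 2 - 1*16) = 1125 + (-6 - 48 - 2 - 16) = 1125 - 72 = 1053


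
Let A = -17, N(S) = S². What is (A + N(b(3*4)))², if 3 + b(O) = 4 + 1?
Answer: 169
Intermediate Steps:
b(O) = 2 (b(O) = -3 + (4 + 1) = -3 + 5 = 2)
(A + N(b(3*4)))² = (-17 + 2²)² = (-17 + 4)² = (-13)² = 169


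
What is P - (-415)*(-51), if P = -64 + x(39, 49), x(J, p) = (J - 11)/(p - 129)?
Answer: -424587/20 ≈ -21229.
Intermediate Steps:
x(J, p) = (-11 + J)/(-129 + p)
P = -1287/20 (P = -64 + (-11 + 39)/(-129 + 49) = -64 + 28/(-80) = -64 - 1/80*28 = -64 - 7/20 = -1287/20 ≈ -64.350)
P - (-415)*(-51) = -1287/20 - (-415)*(-51) = -1287/20 - 1*21165 = -1287/20 - 21165 = -424587/20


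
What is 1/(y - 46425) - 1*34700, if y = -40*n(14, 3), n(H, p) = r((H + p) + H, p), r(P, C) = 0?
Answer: -1610947501/46425 ≈ -34700.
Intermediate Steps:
n(H, p) = 0
y = 0 (y = -40*0 = 0)
1/(y - 46425) - 1*34700 = 1/(0 - 46425) - 1*34700 = 1/(-46425) - 34700 = -1/46425 - 34700 = -1610947501/46425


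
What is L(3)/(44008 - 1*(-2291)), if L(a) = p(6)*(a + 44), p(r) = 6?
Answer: 94/15433 ≈ 0.0060908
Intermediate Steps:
L(a) = 264 + 6*a (L(a) = 6*(a + 44) = 6*(44 + a) = 264 + 6*a)
L(3)/(44008 - 1*(-2291)) = (264 + 6*3)/(44008 - 1*(-2291)) = (264 + 18)/(44008 + 2291) = 282/46299 = 282*(1/46299) = 94/15433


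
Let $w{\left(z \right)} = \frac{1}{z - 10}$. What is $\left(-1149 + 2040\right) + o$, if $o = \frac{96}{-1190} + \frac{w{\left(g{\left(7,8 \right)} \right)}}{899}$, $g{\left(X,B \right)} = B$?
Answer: $\frac{953113811}{1069810} \approx 890.92$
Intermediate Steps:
$w{\left(z \right)} = \frac{1}{-10 + z}$
$o = - \frac{86899}{1069810}$ ($o = \frac{96}{-1190} + \frac{1}{\left(-10 + 8\right) 899} = 96 \left(- \frac{1}{1190}\right) + \frac{1}{-2} \cdot \frac{1}{899} = - \frac{48}{595} - \frac{1}{1798} = - \frac{86899}{1069810} \approx -0.081228$)
$\left(-1149 + 2040\right) + o = \left(-1149 + 2040\right) - \frac{86899}{1069810} = 891 - \frac{86899}{1069810} = \frac{953113811}{1069810}$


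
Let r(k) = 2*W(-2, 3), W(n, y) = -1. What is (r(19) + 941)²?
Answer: 881721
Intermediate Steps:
r(k) = -2 (r(k) = 2*(-1) = -2)
(r(19) + 941)² = (-2 + 941)² = 939² = 881721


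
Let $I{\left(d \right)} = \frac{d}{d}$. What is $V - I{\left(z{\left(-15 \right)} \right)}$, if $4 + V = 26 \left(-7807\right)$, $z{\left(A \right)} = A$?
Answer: $-202987$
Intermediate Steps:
$V = -202986$ ($V = -4 + 26 \left(-7807\right) = -4 - 202982 = -202986$)
$I{\left(d \right)} = 1$
$V - I{\left(z{\left(-15 \right)} \right)} = -202986 - 1 = -202987$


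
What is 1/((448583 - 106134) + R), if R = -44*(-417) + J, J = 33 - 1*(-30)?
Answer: 1/360860 ≈ 2.7712e-6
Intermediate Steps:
J = 63 (J = 33 + 30 = 63)
R = 18411 (R = -44*(-417) + 63 = 18348 + 63 = 18411)
1/((448583 - 106134) + R) = 1/((448583 - 106134) + 18411) = 1/(342449 + 18411) = 1/360860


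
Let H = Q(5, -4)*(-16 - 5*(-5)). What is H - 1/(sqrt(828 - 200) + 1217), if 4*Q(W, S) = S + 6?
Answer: 13321715/2960922 + 2*sqrt(157)/1480461 ≈ 4.4992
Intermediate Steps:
Q(W, S) = 3/2 + S/4 (Q(W, S) = (S + 6)/4 = (6 + S)/4 = 3/2 + S/4)
H = 9/2 (H = (3/2 + (1/4)*(-4))*(-16 - 5*(-5)) = (3/2 - 1)*(-16 + 25) = (1/2)*9 = 9/2 ≈ 4.5000)
H - 1/(sqrt(828 - 200) + 1217) = 9/2 - 1/(sqrt(828 - 200) + 1217) = 9/2 - 1/(sqrt(628) + 1217) = 9/2 - 1/(2*sqrt(157) + 1217) = 9/2 - 1/(1217 + 2*sqrt(157))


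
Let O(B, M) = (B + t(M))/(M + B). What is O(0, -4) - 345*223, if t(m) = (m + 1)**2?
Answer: -307749/4 ≈ -76937.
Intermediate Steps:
t(m) = (1 + m)**2
O(B, M) = (B + (1 + M)**2)/(B + M) (O(B, M) = (B + (1 + M)**2)/(M + B) = (B + (1 + M)**2)/(B + M))
O(0, -4) - 345*223 = (0 + (1 - 4)**2)/(0 - 4) - 345*223 = (0 + (-3)**2)/(-4) - 76935 = -(0 + 9)/4 - 76935 = -1/4*9 - 76935 = -9/4 - 76935 = -307749/4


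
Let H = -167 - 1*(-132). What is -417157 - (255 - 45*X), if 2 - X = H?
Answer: -415747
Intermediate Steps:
H = -35 (H = -167 + 132 = -35)
X = 37 (X = 2 - 1*(-35) = 2 + 35 = 37)
-417157 - (255 - 45*X) = -417157 - (255 - 45*37) = -417157 - (255 - 1665) = -417157 - 1*(-1410) = -417157 + 1410 = -415747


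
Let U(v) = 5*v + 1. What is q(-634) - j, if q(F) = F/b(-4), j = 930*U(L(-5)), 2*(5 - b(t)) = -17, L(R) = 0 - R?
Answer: -654128/27 ≈ -24227.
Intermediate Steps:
L(R) = -R
b(t) = 27/2 (b(t) = 5 - ½*(-17) = 5 + 17/2 = 27/2)
U(v) = 1 + 5*v
j = 24180 (j = 930*(1 + 5*(-1*(-5))) = 930*(1 + 5*5) = 930*(1 + 25) = 930*26 = 24180)
q(F) = 2*F/27 (q(F) = F/(27/2) = F*(2/27) = 2*F/27)
q(-634) - j = (2/27)*(-634) - 1*24180 = -1268/27 - 24180 = -654128/27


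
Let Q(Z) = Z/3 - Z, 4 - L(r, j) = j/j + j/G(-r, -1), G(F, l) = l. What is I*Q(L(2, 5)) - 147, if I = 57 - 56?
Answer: -457/3 ≈ -152.33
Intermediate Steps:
I = 1
L(r, j) = 3 + j (L(r, j) = 4 - (j/j + j/(-1)) = 4 - (1 + j*(-1)) = 4 - (1 - j) = 4 + (-1 + j) = 3 + j)
Q(Z) = -2*Z/3 (Q(Z) = Z*(1/3) - Z = Z/3 - Z = -2*Z/3)
I*Q(L(2, 5)) - 147 = 1*(-2*(3 + 5)/3) - 147 = 1*(-2/3*8) - 147 = 1*(-16/3) - 147 = -16/3 - 147 = -457/3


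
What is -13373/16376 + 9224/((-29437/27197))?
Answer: -4108560997129/482060312 ≈ -8522.9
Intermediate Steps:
-13373/16376 + 9224/((-29437/27197)) = -13373*1/16376 + 9224/((-29437*1/27197)) = -13373/16376 + 9224/(-29437/27197) = -13373/16376 + 9224*(-27197/29437) = -13373/16376 - 250865128/29437 = -4108560997129/482060312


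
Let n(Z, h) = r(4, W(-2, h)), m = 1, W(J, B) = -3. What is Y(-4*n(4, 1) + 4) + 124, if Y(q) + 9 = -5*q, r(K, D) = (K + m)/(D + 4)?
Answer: 195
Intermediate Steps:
r(K, D) = (1 + K)/(4 + D) (r(K, D) = (K + 1)/(D + 4) = (1 + K)/(4 + D))
n(Z, h) = 5 (n(Z, h) = (1 + 4)/(4 - 3) = 5/1 = 1*5 = 5)
Y(q) = -9 - 5*q
Y(-4*n(4, 1) + 4) + 124 = (-9 - 5*(-4*5 + 4)) + 124 = (-9 - 5*(-20 + 4)) + 124 = (-9 - 5*(-16)) + 124 = (-9 + 80) + 124 = 71 + 124 = 195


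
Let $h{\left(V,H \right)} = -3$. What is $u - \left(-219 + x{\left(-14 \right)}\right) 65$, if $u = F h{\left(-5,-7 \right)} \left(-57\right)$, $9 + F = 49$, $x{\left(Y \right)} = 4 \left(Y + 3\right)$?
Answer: $23935$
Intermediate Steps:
$x{\left(Y \right)} = 12 + 4 Y$ ($x{\left(Y \right)} = 4 \left(3 + Y\right) = 12 + 4 Y$)
$F = 40$ ($F = -9 + 49 = 40$)
$u = 6840$ ($u = 40 \left(-3\right) \left(-57\right) = \left(-120\right) \left(-57\right) = 6840$)
$u - \left(-219 + x{\left(-14 \right)}\right) 65 = 6840 - \left(-219 + \left(12 + 4 \left(-14\right)\right)\right) 65 = 6840 - \left(-219 + \left(12 - 56\right)\right) 65 = 6840 - \left(-219 - 44\right) 65 = 6840 - \left(-263\right) 65 = 6840 - -17095 = 6840 + 17095 = 23935$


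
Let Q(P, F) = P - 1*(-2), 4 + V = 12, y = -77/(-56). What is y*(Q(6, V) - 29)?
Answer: -231/8 ≈ -28.875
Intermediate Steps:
y = 11/8 (y = -77*(-1/56) = 11/8 ≈ 1.3750)
V = 8 (V = -4 + 12 = 8)
Q(P, F) = 2 + P (Q(P, F) = P + 2 = 2 + P)
y*(Q(6, V) - 29) = 11*((2 + 6) - 29)/8 = 11*(8 - 29)/8 = (11/8)*(-21) = -231/8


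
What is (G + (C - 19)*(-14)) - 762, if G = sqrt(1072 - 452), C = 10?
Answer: -636 + 2*sqrt(155) ≈ -611.10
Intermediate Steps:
G = 2*sqrt(155) (G = sqrt(620) = 2*sqrt(155) ≈ 24.900)
(G + (C - 19)*(-14)) - 762 = (2*sqrt(155) + (10 - 19)*(-14)) - 762 = (2*sqrt(155) - 9*(-14)) - 762 = (2*sqrt(155) + 126) - 762 = (126 + 2*sqrt(155)) - 762 = -636 + 2*sqrt(155)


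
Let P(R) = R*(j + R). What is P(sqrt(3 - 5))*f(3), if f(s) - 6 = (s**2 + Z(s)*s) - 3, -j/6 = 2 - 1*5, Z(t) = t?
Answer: -42 + 378*I*sqrt(2) ≈ -42.0 + 534.57*I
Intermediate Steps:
j = 18 (j = -6*(2 - 1*5) = -6*(2 - 5) = -6*(-3) = 18)
P(R) = R*(18 + R)
f(s) = 3 + 2*s**2 (f(s) = 6 + ((s**2 + s*s) - 3) = 6 + ((s**2 + s**2) - 3) = 6 + (2*s**2 - 3) = 6 + (-3 + 2*s**2) = 3 + 2*s**2)
P(sqrt(3 - 5))*f(3) = (sqrt(3 - 5)*(18 + sqrt(3 - 5)))*(3 + 2*3**2) = (sqrt(-2)*(18 + sqrt(-2)))*(3 + 2*9) = ((I*sqrt(2))*(18 + I*sqrt(2)))*(3 + 18) = (I*sqrt(2)*(18 + I*sqrt(2)))*21 = 21*I*sqrt(2)*(18 + I*sqrt(2))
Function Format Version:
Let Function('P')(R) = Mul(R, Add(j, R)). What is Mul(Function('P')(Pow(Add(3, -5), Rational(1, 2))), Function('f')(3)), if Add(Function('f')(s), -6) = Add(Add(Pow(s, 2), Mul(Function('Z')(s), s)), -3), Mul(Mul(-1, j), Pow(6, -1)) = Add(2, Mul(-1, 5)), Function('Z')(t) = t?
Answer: Add(-42, Mul(378, I, Pow(2, Rational(1, 2)))) ≈ Add(-42.000, Mul(534.57, I))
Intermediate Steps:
j = 18 (j = Mul(-6, Add(2, Mul(-1, 5))) = Mul(-6, Add(2, -5)) = Mul(-6, -3) = 18)
Function('P')(R) = Mul(R, Add(18, R))
Function('f')(s) = Add(3, Mul(2, Pow(s, 2))) (Function('f')(s) = Add(6, Add(Add(Pow(s, 2), Mul(s, s)), -3)) = Add(6, Add(Add(Pow(s, 2), Pow(s, 2)), -3)) = Add(6, Add(Mul(2, Pow(s, 2)), -3)) = Add(6, Add(-3, Mul(2, Pow(s, 2)))) = Add(3, Mul(2, Pow(s, 2))))
Mul(Function('P')(Pow(Add(3, -5), Rational(1, 2))), Function('f')(3)) = Mul(Mul(Pow(Add(3, -5), Rational(1, 2)), Add(18, Pow(Add(3, -5), Rational(1, 2)))), Add(3, Mul(2, Pow(3, 2)))) = Mul(Mul(Pow(-2, Rational(1, 2)), Add(18, Pow(-2, Rational(1, 2)))), Add(3, Mul(2, 9))) = Mul(Mul(Mul(I, Pow(2, Rational(1, 2))), Add(18, Mul(I, Pow(2, Rational(1, 2))))), Add(3, 18)) = Mul(Mul(I, Pow(2, Rational(1, 2)), Add(18, Mul(I, Pow(2, Rational(1, 2))))), 21) = Mul(21, I, Pow(2, Rational(1, 2)), Add(18, Mul(I, Pow(2, Rational(1, 2)))))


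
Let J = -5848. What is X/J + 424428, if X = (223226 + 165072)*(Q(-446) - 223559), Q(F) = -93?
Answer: 656806465/43 ≈ 1.5275e+7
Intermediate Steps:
X = -86843624296 (X = (223226 + 165072)*(-93 - 223559) = 388298*(-223652) = -86843624296)
X/J + 424428 = -86843624296/(-5848) + 424428 = -86843624296*(-1/5848) + 424428 = 638556061/43 + 424428 = 656806465/43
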